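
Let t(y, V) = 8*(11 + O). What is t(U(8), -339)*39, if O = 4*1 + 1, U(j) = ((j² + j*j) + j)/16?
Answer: 4992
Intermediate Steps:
U(j) = j²/8 + j/16 (U(j) = ((j² + j²) + j)*(1/16) = (2*j² + j)*(1/16) = (j + 2*j²)*(1/16) = j²/8 + j/16)
O = 5 (O = 4 + 1 = 5)
t(y, V) = 128 (t(y, V) = 8*(11 + 5) = 8*16 = 128)
t(U(8), -339)*39 = 128*39 = 4992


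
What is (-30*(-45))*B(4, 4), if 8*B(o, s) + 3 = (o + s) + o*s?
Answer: 14175/4 ≈ 3543.8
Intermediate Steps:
B(o, s) = -3/8 + o/8 + s/8 + o*s/8 (B(o, s) = -3/8 + ((o + s) + o*s)/8 = -3/8 + (o + s + o*s)/8 = -3/8 + (o/8 + s/8 + o*s/8) = -3/8 + o/8 + s/8 + o*s/8)
(-30*(-45))*B(4, 4) = (-30*(-45))*(-3/8 + (⅛)*4 + (⅛)*4 + (⅛)*4*4) = 1350*(-3/8 + ½ + ½ + 2) = 1350*(21/8) = 14175/4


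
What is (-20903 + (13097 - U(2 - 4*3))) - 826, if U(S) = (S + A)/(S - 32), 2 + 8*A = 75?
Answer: -414337/48 ≈ -8632.0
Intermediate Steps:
A = 73/8 (A = -¼ + (⅛)*75 = -¼ + 75/8 = 73/8 ≈ 9.1250)
U(S) = (73/8 + S)/(-32 + S) (U(S) = (S + 73/8)/(S - 32) = (73/8 + S)/(-32 + S))
(-20903 + (13097 - U(2 - 4*3))) - 826 = (-20903 + (13097 - (73/8 + (2 - 4*3))/(-32 + (2 - 4*3)))) - 826 = (-20903 + (13097 - (73/8 + (2 - 12))/(-32 + (2 - 12)))) - 826 = (-20903 + (13097 - (73/8 - 10)/(-32 - 10))) - 826 = (-20903 + (13097 - (-7)/((-42)*8))) - 826 = (-20903 + (13097 - (-1)*(-7)/(42*8))) - 826 = (-20903 + (13097 - 1*1/48)) - 826 = (-20903 + (13097 - 1/48)) - 826 = (-20903 + 628655/48) - 826 = -374689/48 - 826 = -414337/48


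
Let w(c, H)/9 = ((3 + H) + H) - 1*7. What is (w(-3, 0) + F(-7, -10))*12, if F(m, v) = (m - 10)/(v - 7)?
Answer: -420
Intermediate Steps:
F(m, v) = (-10 + m)/(-7 + v)
w(c, H) = -36 + 18*H (w(c, H) = 9*(((3 + H) + H) - 1*7) = 9*((3 + 2*H) - 7) = 9*(-4 + 2*H) = -36 + 18*H)
(w(-3, 0) + F(-7, -10))*12 = ((-36 + 18*0) + (-10 - 7)/(-7 - 10))*12 = ((-36 + 0) - 17/(-17))*12 = (-36 - 1/17*(-17))*12 = (-36 + 1)*12 = -35*12 = -420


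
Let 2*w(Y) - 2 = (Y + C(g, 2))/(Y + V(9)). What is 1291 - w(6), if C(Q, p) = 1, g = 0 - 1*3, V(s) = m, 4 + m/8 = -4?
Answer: 149647/116 ≈ 1290.1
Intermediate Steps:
m = -64 (m = -32 + 8*(-4) = -32 - 32 = -64)
V(s) = -64
g = -3 (g = 0 - 3 = -3)
w(Y) = 1 + (1 + Y)/(2*(-64 + Y)) (w(Y) = 1 + ((Y + 1)/(Y - 64))/2 = 1 + ((1 + Y)/(-64 + Y))/2 = 1 + (1 + Y)/(2*(-64 + Y)))
1291 - w(6) = 1291 - (-127 + 3*6)/(2*(-64 + 6)) = 1291 - (-127 + 18)/(2*(-58)) = 1291 - (-1)*(-109)/(2*58) = 1291 - 1*109/116 = 1291 - 109/116 = 149647/116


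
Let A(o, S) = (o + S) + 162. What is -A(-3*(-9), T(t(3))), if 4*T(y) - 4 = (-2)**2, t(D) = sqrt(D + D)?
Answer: -191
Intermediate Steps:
t(D) = sqrt(2)*sqrt(D) (t(D) = sqrt(2*D) = sqrt(2)*sqrt(D))
T(y) = 2 (T(y) = 1 + (1/4)*(-2)**2 = 1 + (1/4)*4 = 1 + 1 = 2)
A(o, S) = 162 + S + o (A(o, S) = (S + o) + 162 = 162 + S + o)
-A(-3*(-9), T(t(3))) = -(162 + 2 - 3*(-9)) = -(162 + 2 + 27) = -1*191 = -191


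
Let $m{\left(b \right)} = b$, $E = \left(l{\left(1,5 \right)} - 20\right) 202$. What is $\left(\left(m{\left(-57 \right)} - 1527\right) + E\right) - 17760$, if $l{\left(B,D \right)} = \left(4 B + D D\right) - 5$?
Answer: $-18536$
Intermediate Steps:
$l{\left(B,D \right)} = -5 + D^{2} + 4 B$ ($l{\left(B,D \right)} = \left(4 B + D^{2}\right) - 5 = \left(D^{2} + 4 B\right) - 5 = -5 + D^{2} + 4 B$)
$E = 808$ ($E = \left(\left(-5 + 5^{2} + 4 \cdot 1\right) - 20\right) 202 = \left(\left(-5 + 25 + 4\right) - 20\right) 202 = \left(24 - 20\right) 202 = 4 \cdot 202 = 808$)
$\left(\left(m{\left(-57 \right)} - 1527\right) + E\right) - 17760 = \left(\left(-57 - 1527\right) + 808\right) - 17760 = \left(-1584 + 808\right) - 17760 = -776 - 17760 = -18536$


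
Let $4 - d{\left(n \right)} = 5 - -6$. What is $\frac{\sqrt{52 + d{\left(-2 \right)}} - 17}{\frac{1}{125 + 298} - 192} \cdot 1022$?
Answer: $\frac{7349202}{81215} - \frac{1296918 \sqrt{5}}{81215} \approx 54.783$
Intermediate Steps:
$d{\left(n \right)} = -7$ ($d{\left(n \right)} = 4 - \left(5 - -6\right) = 4 - \left(5 + 6\right) = 4 - 11 = -7$)
$\frac{\sqrt{52 + d{\left(-2 \right)}} - 17}{\frac{1}{125 + 298} - 192} \cdot 1022 = \frac{\sqrt{52 - 7} - 17}{\frac{1}{125 + 298} - 192} \cdot 1022 = \frac{\sqrt{45} - 17}{\frac{1}{423} - 192} \cdot 1022 = \frac{3 \sqrt{5} - 17}{\frac{1}{423} - 192} \cdot 1022 = \frac{-17 + 3 \sqrt{5}}{- \frac{81215}{423}} \cdot 1022 = \left(-17 + 3 \sqrt{5}\right) \left(- \frac{423}{81215}\right) 1022 = \left(\frac{7191}{81215} - \frac{1269 \sqrt{5}}{81215}\right) 1022 = \frac{7349202}{81215} - \frac{1296918 \sqrt{5}}{81215}$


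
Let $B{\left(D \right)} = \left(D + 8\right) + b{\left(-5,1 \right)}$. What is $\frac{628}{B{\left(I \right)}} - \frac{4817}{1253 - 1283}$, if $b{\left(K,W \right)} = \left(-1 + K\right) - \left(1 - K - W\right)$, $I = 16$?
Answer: $\frac{81461}{390} \approx 208.87$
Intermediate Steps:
$b{\left(K,W \right)} = -2 + W + 2 K$ ($b{\left(K,W \right)} = \left(-1 + K\right) + \left(-1 + K + W\right) = -2 + W + 2 K$)
$B{\left(D \right)} = -3 + D$ ($B{\left(D \right)} = \left(D + 8\right) + \left(-2 + 1 + 2 \left(-5\right)\right) = \left(8 + D\right) - 11 = -3 + D$)
$\frac{628}{B{\left(I \right)}} - \frac{4817}{1253 - 1283} = \frac{628}{-3 + 16} - \frac{4817}{1253 - 1283} = \frac{628}{13} - \frac{4817}{1253 - 1283} = 628 \cdot \frac{1}{13} - \frac{4817}{-30} = \frac{628}{13} - - \frac{4817}{30} = \frac{628}{13} + \frac{4817}{30} = \frac{81461}{390}$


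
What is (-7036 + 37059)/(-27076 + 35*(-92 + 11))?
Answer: -4289/4273 ≈ -1.0037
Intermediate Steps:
(-7036 + 37059)/(-27076 + 35*(-92 + 11)) = 30023/(-27076 + 35*(-81)) = 30023/(-27076 - 2835) = 30023/(-29911) = 30023*(-1/29911) = -4289/4273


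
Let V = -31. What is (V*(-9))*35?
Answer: 9765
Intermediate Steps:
(V*(-9))*35 = -31*(-9)*35 = 279*35 = 9765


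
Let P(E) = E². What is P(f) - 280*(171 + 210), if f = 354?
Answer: 18636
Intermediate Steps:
P(f) - 280*(171 + 210) = 354² - 280*(171 + 210) = 125316 - 280*381 = 125316 - 106680 = 18636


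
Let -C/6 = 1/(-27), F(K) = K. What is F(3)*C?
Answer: ⅔ ≈ 0.66667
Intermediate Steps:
C = 2/9 (C = -6/(-27) = -6*(-1/27) = 2/9 ≈ 0.22222)
F(3)*C = 3*(2/9) = ⅔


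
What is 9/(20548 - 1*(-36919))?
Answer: 9/57467 ≈ 0.00015661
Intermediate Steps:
9/(20548 - 1*(-36919)) = 9/(20548 + 36919) = 9/57467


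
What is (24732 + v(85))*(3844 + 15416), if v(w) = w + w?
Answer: 479612520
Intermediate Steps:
v(w) = 2*w
(24732 + v(85))*(3844 + 15416) = (24732 + 2*85)*(3844 + 15416) = (24732 + 170)*19260 = 24902*19260 = 479612520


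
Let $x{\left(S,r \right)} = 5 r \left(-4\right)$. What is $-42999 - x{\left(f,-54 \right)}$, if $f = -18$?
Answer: $-44079$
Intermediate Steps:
$x{\left(S,r \right)} = - 20 r$
$-42999 - x{\left(f,-54 \right)} = -42999 - \left(-20\right) \left(-54\right) = -42999 - 1080 = -44079$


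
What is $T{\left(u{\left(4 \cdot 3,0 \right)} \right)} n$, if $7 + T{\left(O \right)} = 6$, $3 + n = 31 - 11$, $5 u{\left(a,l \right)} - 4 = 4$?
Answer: $-17$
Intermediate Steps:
$u{\left(a,l \right)} = \frac{8}{5}$ ($u{\left(a,l \right)} = \frac{4}{5} + \frac{1}{5} \cdot 4 = \frac{4}{5} + \frac{4}{5} = \frac{8}{5}$)
$n = 17$ ($n = -3 + \left(31 - 11\right) = -3 + 20 = 17$)
$T{\left(O \right)} = -1$ ($T{\left(O \right)} = -7 + 6 = -1$)
$T{\left(u{\left(4 \cdot 3,0 \right)} \right)} n = \left(-1\right) 17 = -17$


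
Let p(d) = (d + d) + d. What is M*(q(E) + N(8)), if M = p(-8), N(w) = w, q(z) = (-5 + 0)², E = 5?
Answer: -792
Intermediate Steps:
q(z) = 25 (q(z) = (-5)² = 25)
p(d) = 3*d (p(d) = 2*d + d = 3*d)
M = -24 (M = 3*(-8) = -24)
M*(q(E) + N(8)) = -24*(25 + 8) = -24*33 = -792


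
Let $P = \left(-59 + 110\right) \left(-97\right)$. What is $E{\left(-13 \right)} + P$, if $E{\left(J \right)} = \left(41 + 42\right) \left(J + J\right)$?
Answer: $-7105$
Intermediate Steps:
$E{\left(J \right)} = 166 J$ ($E{\left(J \right)} = 83 \cdot 2 J = 166 J$)
$P = -4947$ ($P = 51 \left(-97\right) = -4947$)
$E{\left(-13 \right)} + P = 166 \left(-13\right) - 4947 = -2158 - 4947 = -7105$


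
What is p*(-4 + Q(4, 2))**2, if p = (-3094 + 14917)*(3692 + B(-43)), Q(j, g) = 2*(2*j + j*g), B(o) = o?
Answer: 33823427568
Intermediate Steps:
Q(j, g) = 4*j + 2*g*j (Q(j, g) = 2*(2*j + g*j) = 4*j + 2*g*j)
p = 43142127 (p = (-3094 + 14917)*(3692 - 43) = 11823*3649 = 43142127)
p*(-4 + Q(4, 2))**2 = 43142127*(-4 + 2*4*(2 + 2))**2 = 43142127*(-4 + 2*4*4)**2 = 43142127*(-4 + 32)**2 = 43142127*28**2 = 43142127*784 = 33823427568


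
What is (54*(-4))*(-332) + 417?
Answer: 72129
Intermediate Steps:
(54*(-4))*(-332) + 417 = -216*(-332) + 417 = 71712 + 417 = 72129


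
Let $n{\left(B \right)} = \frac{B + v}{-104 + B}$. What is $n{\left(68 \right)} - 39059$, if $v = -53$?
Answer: $- \frac{468713}{12} \approx -39059.0$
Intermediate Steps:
$n{\left(B \right)} = \frac{-53 + B}{-104 + B}$ ($n{\left(B \right)} = \frac{B - 53}{-104 + B} = \frac{-53 + B}{-104 + B}$)
$n{\left(68 \right)} - 39059 = \frac{-53 + 68}{-104 + 68} - 39059 = \frac{1}{-36} \cdot 15 - 39059 = \left(- \frac{1}{36}\right) 15 - 39059 = - \frac{5}{12} - 39059 = - \frac{468713}{12}$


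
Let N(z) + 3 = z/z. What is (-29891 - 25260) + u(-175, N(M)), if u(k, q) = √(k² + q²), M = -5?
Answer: -55151 + √30629 ≈ -54976.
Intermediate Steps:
N(z) = -2 (N(z) = -3 + z/z = -3 + 1 = -2)
(-29891 - 25260) + u(-175, N(M)) = (-29891 - 25260) + √((-175)² + (-2)²) = -55151 + √(30625 + 4) = -55151 + √30629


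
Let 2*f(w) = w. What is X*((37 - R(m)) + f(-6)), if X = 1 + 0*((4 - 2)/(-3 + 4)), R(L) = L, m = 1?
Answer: 33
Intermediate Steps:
f(w) = w/2
X = 1 (X = 1 + 0*(2/1) = 1 + 0*(2*1) = 1 + 0*2 = 1 + 0 = 1)
X*((37 - R(m)) + f(-6)) = 1*((37 - 1*1) + (½)*(-6)) = 1*((37 - 1) - 3) = 1*(36 - 3) = 1*33 = 33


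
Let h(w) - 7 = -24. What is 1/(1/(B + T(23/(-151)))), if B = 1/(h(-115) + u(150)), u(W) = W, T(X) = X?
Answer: -2908/20083 ≈ -0.14480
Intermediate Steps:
h(w) = -17 (h(w) = 7 - 24 = -17)
B = 1/133 (B = 1/(-17 + 150) = 1/133 ≈ 0.0075188)
1/(1/(B + T(23/(-151)))) = 1/(1/(1/133 + 23/(-151))) = 1/(1/(1/133 + 23*(-1/151))) = 1/(1/(1/133 - 23/151)) = 1/(1/(-2908/20083)) = 1/(-20083/2908) = -2908/20083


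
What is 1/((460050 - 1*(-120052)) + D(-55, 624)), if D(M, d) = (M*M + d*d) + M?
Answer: 1/972448 ≈ 1.0283e-6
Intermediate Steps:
D(M, d) = M + M² + d² (D(M, d) = (M² + d²) + M = M + M² + d²)
1/((460050 - 1*(-120052)) + D(-55, 624)) = 1/((460050 - 1*(-120052)) + (-55 + (-55)² + 624²)) = 1/((460050 + 120052) + (-55 + 3025 + 389376)) = 1/(580102 + 392346) = 1/972448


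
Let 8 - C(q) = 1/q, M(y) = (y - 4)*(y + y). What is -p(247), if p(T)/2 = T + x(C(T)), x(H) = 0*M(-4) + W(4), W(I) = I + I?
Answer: -510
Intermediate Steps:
M(y) = 2*y*(-4 + y) (M(y) = (-4 + y)*(2*y) = 2*y*(-4 + y))
W(I) = 2*I
C(q) = 8 - 1/q
x(H) = 8 (x(H) = 0*(2*(-4)*(-4 - 4)) + 2*4 = 0*(2*(-4)*(-8)) + 8 = 0*64 + 8 = 0 + 8 = 8)
p(T) = 16 + 2*T (p(T) = 2*(T + 8) = 2*(8 + T) = 16 + 2*T)
-p(247) = -(16 + 2*247) = -(16 + 494) = -1*510 = -510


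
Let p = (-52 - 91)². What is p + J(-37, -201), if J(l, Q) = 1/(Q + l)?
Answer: 4866861/238 ≈ 20449.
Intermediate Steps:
p = 20449 (p = (-143)² = 20449)
p + J(-37, -201) = 20449 + 1/(-201 - 37) = 20449 + 1/(-238) = 20449 - 1/238 = 4866861/238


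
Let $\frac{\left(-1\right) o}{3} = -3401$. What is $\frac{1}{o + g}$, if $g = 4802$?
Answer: $\frac{1}{15005} \approx 6.6644 \cdot 10^{-5}$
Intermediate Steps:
$o = 10203$ ($o = \left(-3\right) \left(-3401\right) = 10203$)
$\frac{1}{o + g} = \frac{1}{10203 + 4802} = \frac{1}{15005}$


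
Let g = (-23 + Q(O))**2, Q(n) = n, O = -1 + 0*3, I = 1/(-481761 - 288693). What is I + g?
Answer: 443781503/770454 ≈ 576.00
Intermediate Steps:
I = -1/770454 (I = 1/(-770454) = -1/770454 ≈ -1.2979e-6)
O = -1 (O = -1 + 0 = -1)
g = 576 (g = (-23 - 1)**2 = (-24)**2 = 576)
I + g = -1/770454 + 576 = 443781503/770454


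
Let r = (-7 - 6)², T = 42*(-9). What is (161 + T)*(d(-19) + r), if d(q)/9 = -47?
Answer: 55118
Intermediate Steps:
T = -378
d(q) = -423 (d(q) = 9*(-47) = -423)
r = 169 (r = (-13)² = 169)
(161 + T)*(d(-19) + r) = (161 - 378)*(-423 + 169) = -217*(-254) = 55118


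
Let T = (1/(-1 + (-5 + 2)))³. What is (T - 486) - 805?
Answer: -82625/64 ≈ -1291.0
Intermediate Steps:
T = -1/64 (T = (1/(-1 - 3))³ = (1/(-4))³ = (-¼)³ = -1/64 ≈ -0.015625)
(T - 486) - 805 = (-1/64 - 486) - 805 = -31105/64 - 805 = -82625/64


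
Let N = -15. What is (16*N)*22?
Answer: -5280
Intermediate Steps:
(16*N)*22 = (16*(-15))*22 = -240*22 = -5280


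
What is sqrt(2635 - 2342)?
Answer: sqrt(293) ≈ 17.117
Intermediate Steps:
sqrt(2635 - 2342) = sqrt(293)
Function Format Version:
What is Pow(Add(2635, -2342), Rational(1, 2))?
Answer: Pow(293, Rational(1, 2)) ≈ 17.117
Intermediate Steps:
Pow(Add(2635, -2342), Rational(1, 2)) = Pow(293, Rational(1, 2))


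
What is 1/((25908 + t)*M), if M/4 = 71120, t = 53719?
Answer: 1/22652288960 ≈ 4.4146e-11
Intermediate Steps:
M = 284480 (M = 4*71120 = 284480)
1/((25908 + t)*M) = 1/((25908 + 53719)*284480) = (1/284480)/79627 = (1/79627)*(1/284480) = 1/22652288960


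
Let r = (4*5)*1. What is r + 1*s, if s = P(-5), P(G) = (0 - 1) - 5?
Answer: 14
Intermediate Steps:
P(G) = -6 (P(G) = -1 - 5 = -6)
s = -6
r = 20 (r = 20*1 = 20)
r + 1*s = 20 + 1*(-6) = 20 - 6 = 14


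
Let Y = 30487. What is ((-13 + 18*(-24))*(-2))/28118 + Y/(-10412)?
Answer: -423983393/146382308 ≈ -2.8964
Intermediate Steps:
((-13 + 18*(-24))*(-2))/28118 + Y/(-10412) = ((-13 + 18*(-24))*(-2))/28118 + 30487/(-10412) = ((-13 - 432)*(-2))*(1/28118) + 30487*(-1/10412) = -445*(-2)*(1/28118) - 30487/10412 = 890*(1/28118) - 30487/10412 = 445/14059 - 30487/10412 = -423983393/146382308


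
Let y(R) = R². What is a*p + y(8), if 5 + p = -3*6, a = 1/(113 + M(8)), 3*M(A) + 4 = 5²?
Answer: 7657/120 ≈ 63.808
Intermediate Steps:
M(A) = 7 (M(A) = -4/3 + (⅓)*5² = -4/3 + (⅓)*25 = -4/3 + 25/3 = 7)
a = 1/120 (a = 1/(113 + 7) = 1/120 ≈ 0.0083333)
p = -23 (p = -5 - 3*6 = -5 - 18 = -23)
a*p + y(8) = (1/120)*(-23) + 8² = -23/120 + 64 = 7657/120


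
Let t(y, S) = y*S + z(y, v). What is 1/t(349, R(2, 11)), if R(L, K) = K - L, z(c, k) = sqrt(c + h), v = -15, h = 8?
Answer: 1047/3288508 - sqrt(357)/9865524 ≈ 0.00031647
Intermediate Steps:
z(c, k) = sqrt(8 + c) (z(c, k) = sqrt(c + 8) = sqrt(8 + c))
t(y, S) = sqrt(8 + y) + S*y (t(y, S) = y*S + sqrt(8 + y) = S*y + sqrt(8 + y) = sqrt(8 + y) + S*y)
1/t(349, R(2, 11)) = 1/(sqrt(8 + 349) + (11 - 1*2)*349) = 1/(sqrt(357) + (11 - 2)*349) = 1/(sqrt(357) + 9*349) = 1/(sqrt(357) + 3141) = 1/(3141 + sqrt(357))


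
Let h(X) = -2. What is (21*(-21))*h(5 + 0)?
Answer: 882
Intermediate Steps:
(21*(-21))*h(5 + 0) = (21*(-21))*(-2) = -441*(-2) = 882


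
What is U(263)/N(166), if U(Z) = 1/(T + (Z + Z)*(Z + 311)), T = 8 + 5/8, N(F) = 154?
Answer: 4/185990497 ≈ 2.1506e-8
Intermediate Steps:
T = 69/8 (T = 8 + 5*(1/8) = 8 + 5/8 = 69/8 ≈ 8.6250)
U(Z) = 1/(69/8 + 2*Z*(311 + Z)) (U(Z) = 1/(69/8 + (Z + Z)*(Z + 311)) = 1/(69/8 + (2*Z)*(311 + Z)) = 1/(69/8 + 2*Z*(311 + Z)))
U(263)/N(166) = (8/(69 + 16*263**2 + 4976*263))/154 = (8/(69 + 16*69169 + 1308688))*(1/154) = (8/(69 + 1106704 + 1308688))*(1/154) = (8/2415461)*(1/154) = 4/185990497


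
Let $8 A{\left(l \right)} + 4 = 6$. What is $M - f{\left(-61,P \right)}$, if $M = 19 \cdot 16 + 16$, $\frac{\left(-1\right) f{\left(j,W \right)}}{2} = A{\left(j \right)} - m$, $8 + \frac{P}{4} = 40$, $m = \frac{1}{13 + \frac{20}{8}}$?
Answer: $\frac{19863}{62} \approx 320.37$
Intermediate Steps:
$A{\left(l \right)} = \frac{1}{4}$ ($A{\left(l \right)} = - \frac{1}{2} + \frac{1}{8} \cdot 6 = - \frac{1}{2} + \frac{3}{4} = \frac{1}{4}$)
$m = \frac{2}{31}$ ($m = \frac{1}{13 + 20 \cdot \frac{1}{8}} = \frac{1}{13 + \frac{5}{2}} = \frac{1}{\frac{31}{2}} = \frac{2}{31} \approx 0.064516$)
$P = 128$ ($P = -32 + 4 \cdot 40 = -32 + 160 = 128$)
$f{\left(j,W \right)} = - \frac{23}{62}$ ($f{\left(j,W \right)} = - 2 \left(\frac{1}{4} - \frac{2}{31}\right) = \left(-2\right) \frac{23}{124} = - \frac{23}{62}$)
$M = 320$ ($M = 304 + 16 = 320$)
$M - f{\left(-61,P \right)} = 320 - - \frac{23}{62} = 320 + \frac{23}{62} = \frac{19863}{62}$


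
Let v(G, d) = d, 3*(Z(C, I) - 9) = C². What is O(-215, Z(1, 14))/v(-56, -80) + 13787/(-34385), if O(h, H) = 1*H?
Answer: -213583/412620 ≈ -0.51763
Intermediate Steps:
Z(C, I) = 9 + C²/3
O(h, H) = H
O(-215, Z(1, 14))/v(-56, -80) + 13787/(-34385) = (9 + (⅓)*1²)/(-80) + 13787/(-34385) = (9 + (⅓)*1)*(-1/80) + 13787*(-1/34385) = (9 + ⅓)*(-1/80) - 13787/34385 = (28/3)*(-1/80) - 13787/34385 = -7/60 - 13787/34385 = -213583/412620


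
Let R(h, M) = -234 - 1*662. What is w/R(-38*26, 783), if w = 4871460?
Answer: -1217865/224 ≈ -5436.9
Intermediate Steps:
R(h, M) = -896 (R(h, M) = -234 - 662 = -896)
w/R(-38*26, 783) = 4871460/(-896) = 4871460*(-1/896) = -1217865/224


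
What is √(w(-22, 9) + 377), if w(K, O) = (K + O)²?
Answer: √546 ≈ 23.367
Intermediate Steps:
√(w(-22, 9) + 377) = √((-22 + 9)² + 377) = √((-13)² + 377) = √(169 + 377) = √546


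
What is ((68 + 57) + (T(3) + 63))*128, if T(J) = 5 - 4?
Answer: 24192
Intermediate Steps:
T(J) = 1
((68 + 57) + (T(3) + 63))*128 = ((68 + 57) + (1 + 63))*128 = (125 + 64)*128 = 189*128 = 24192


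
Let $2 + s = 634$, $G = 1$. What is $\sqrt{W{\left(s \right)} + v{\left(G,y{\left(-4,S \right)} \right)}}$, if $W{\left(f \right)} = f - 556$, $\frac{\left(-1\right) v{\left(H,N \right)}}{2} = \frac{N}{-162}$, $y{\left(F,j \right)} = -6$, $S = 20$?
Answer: $\frac{5 \sqrt{246}}{9} \approx 8.7135$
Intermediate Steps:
$v{\left(H,N \right)} = \frac{N}{81}$ ($v{\left(H,N \right)} = - 2 \frac{N}{-162} = - 2 N \left(- \frac{1}{162}\right) = - 2 \left(- \frac{N}{162}\right) = \frac{N}{81}$)
$s = 632$ ($s = -2 + 634 = 632$)
$W{\left(f \right)} = -556 + f$
$\sqrt{W{\left(s \right)} + v{\left(G,y{\left(-4,S \right)} \right)}} = \sqrt{\left(-556 + 632\right) + \frac{1}{81} \left(-6\right)} = \sqrt{76 - \frac{2}{27}} = \sqrt{\frac{2050}{27}} = \frac{5 \sqrt{246}}{9}$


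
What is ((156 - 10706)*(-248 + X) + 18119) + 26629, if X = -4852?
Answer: 53849748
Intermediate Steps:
((156 - 10706)*(-248 + X) + 18119) + 26629 = ((156 - 10706)*(-248 - 4852) + 18119) + 26629 = (-10550*(-5100) + 18119) + 26629 = (53805000 + 18119) + 26629 = 53823119 + 26629 = 53849748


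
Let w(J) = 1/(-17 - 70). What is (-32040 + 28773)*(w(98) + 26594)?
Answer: -2519594253/29 ≈ -8.6883e+7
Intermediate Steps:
w(J) = -1/87 (w(J) = 1/(-87) = -1/87)
(-32040 + 28773)*(w(98) + 26594) = (-32040 + 28773)*(-1/87 + 26594) = -3267*2313677/87 = -2519594253/29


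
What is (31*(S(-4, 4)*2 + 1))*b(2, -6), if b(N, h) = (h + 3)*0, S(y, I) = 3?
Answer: 0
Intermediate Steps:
b(N, h) = 0 (b(N, h) = (3 + h)*0 = 0)
(31*(S(-4, 4)*2 + 1))*b(2, -6) = (31*(3*2 + 1))*0 = (31*(6 + 1))*0 = (31*7)*0 = 217*0 = 0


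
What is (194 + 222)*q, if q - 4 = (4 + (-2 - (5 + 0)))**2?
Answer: 5408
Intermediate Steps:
q = 13 (q = 4 + (4 + (-2 - (5 + 0)))**2 = 4 + (4 + (-2 - 1*5))**2 = 4 + (4 + (-2 - 5))**2 = 4 + (4 - 7)**2 = 4 + (-3)**2 = 4 + 9 = 13)
(194 + 222)*q = (194 + 222)*13 = 416*13 = 5408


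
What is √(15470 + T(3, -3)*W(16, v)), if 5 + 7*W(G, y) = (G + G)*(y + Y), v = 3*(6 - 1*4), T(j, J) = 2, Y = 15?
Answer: 2*√191842/7 ≈ 125.14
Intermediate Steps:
v = 6 (v = 3*(6 - 4) = 3*2 = 6)
W(G, y) = -5/7 + 2*G*(15 + y)/7 (W(G, y) = -5/7 + ((G + G)*(y + 15))/7 = -5/7 + ((2*G)*(15 + y))/7 = -5/7 + (2*G*(15 + y))/7 = -5/7 + 2*G*(15 + y)/7)
√(15470 + T(3, -3)*W(16, v)) = √(15470 + 2*(-5/7 + (30/7)*16 + (2/7)*16*6)) = √(15470 + 2*(-5/7 + 480/7 + 192/7)) = √(15470 + 2*(667/7)) = √(15470 + 1334/7) = √(109624/7) = 2*√191842/7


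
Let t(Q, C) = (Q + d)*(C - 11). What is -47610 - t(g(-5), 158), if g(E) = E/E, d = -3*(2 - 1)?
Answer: -47316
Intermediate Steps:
d = -3 (d = -3*1 = -3)
g(E) = 1
t(Q, C) = (-11 + C)*(-3 + Q) (t(Q, C) = (Q - 3)*(C - 11) = (-3 + Q)*(-11 + C) = (-11 + C)*(-3 + Q))
-47610 - t(g(-5), 158) = -47610 - (33 - 11*1 - 3*158 + 158*1) = -47610 - (33 - 11 - 474 + 158) = -47610 - 1*(-294) = -47610 + 294 = -47316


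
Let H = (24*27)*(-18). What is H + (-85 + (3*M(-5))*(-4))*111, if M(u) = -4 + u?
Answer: -9111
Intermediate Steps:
H = -11664 (H = 648*(-18) = -11664)
H + (-85 + (3*M(-5))*(-4))*111 = -11664 + (-85 + (3*(-4 - 5))*(-4))*111 = -11664 + (-85 + (3*(-9))*(-4))*111 = -11664 + (-85 - 27*(-4))*111 = -11664 + (-85 + 108)*111 = -11664 + 23*111 = -11664 + 2553 = -9111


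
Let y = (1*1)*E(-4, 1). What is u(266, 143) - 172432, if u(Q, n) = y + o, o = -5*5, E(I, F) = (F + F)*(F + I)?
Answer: -172463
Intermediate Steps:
E(I, F) = 2*F*(F + I) (E(I, F) = (2*F)*(F + I) = 2*F*(F + I))
o = -25
y = -6 (y = (1*1)*(2*1*(1 - 4)) = 1*(2*1*(-3)) = 1*(-6) = -6)
u(Q, n) = -31 (u(Q, n) = -6 - 25 = -31)
u(266, 143) - 172432 = -31 - 172432 = -172463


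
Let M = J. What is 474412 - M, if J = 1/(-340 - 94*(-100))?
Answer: 4298172719/9060 ≈ 4.7441e+5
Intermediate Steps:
J = 1/9060 (J = 1/(-340 + 9400) = 1/9060 ≈ 0.00011038)
M = 1/9060 ≈ 0.00011038
474412 - M = 474412 - 1*1/9060 = 474412 - 1/9060 = 4298172719/9060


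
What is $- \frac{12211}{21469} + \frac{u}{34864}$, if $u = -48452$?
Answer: $- \frac{366485073}{187123804} \approx -1.9585$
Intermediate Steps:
$- \frac{12211}{21469} + \frac{u}{34864} = - \frac{12211}{21469} - \frac{48452}{34864} = \left(-12211\right) \frac{1}{21469} - \frac{12113}{8716} = - \frac{12211}{21469} - \frac{12113}{8716} = - \frac{366485073}{187123804}$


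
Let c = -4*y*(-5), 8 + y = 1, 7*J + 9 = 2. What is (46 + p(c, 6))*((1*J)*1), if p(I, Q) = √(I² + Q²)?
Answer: -46 - 2*√4909 ≈ -186.13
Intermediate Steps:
J = -1 (J = -9/7 + (⅐)*2 = -9/7 + 2/7 = -1)
y = -7 (y = -8 + 1 = -7)
c = -140 (c = -4*(-7)*(-5) = 28*(-5) = -140)
(46 + p(c, 6))*((1*J)*1) = (46 + √((-140)² + 6²))*((1*(-1))*1) = (46 + √(19600 + 36))*(-1*1) = (46 + √19636)*(-1) = (46 + 2*√4909)*(-1) = -46 - 2*√4909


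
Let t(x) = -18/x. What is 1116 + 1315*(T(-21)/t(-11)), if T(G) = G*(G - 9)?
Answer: 507391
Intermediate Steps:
T(G) = G*(-9 + G)
1116 + 1315*(T(-21)/t(-11)) = 1116 + 1315*((-21*(-9 - 21))/((-18/(-11)))) = 1116 + 1315*((-21*(-30))/((-18*(-1/11)))) = 1116 + 1315*(630/(18/11)) = 1116 + 1315*(630*(11/18)) = 1116 + 1315*385 = 1116 + 506275 = 507391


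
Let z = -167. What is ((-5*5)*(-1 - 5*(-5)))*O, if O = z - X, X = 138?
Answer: 183000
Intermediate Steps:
O = -305 (O = -167 - 1*138 = -167 - 138 = -305)
((-5*5)*(-1 - 5*(-5)))*O = ((-5*5)*(-1 - 5*(-5)))*(-305) = -25*(-1 + 25)*(-305) = -25*24*(-305) = -600*(-305) = 183000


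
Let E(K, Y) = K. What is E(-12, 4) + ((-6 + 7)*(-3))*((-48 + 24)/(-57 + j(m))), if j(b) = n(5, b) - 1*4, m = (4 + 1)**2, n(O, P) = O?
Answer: -93/7 ≈ -13.286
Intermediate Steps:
m = 25 (m = 5**2 = 25)
j(b) = 1 (j(b) = 5 - 1*4 = 5 - 4 = 1)
E(-12, 4) + ((-6 + 7)*(-3))*((-48 + 24)/(-57 + j(m))) = -12 + ((-6 + 7)*(-3))*((-48 + 24)/(-57 + 1)) = -12 + (1*(-3))*(-24/(-56)) = -12 - (-72)*(-1)/56 = -12 - 3*3/7 = -12 - 9/7 = -93/7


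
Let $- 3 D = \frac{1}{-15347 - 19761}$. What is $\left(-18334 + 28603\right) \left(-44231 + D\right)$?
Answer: $- \frac{15946339340589}{35108} \approx -4.5421 \cdot 10^{8}$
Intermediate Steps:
$D = \frac{1}{105324}$ ($D = - \frac{1}{3 \left(-15347 - 19761\right)} = - \frac{1}{3 \left(-35108\right)} = \left(- \frac{1}{3}\right) \left(- \frac{1}{35108}\right) = \frac{1}{105324} \approx 9.4945 \cdot 10^{-6}$)
$\left(-18334 + 28603\right) \left(-44231 + D\right) = \left(-18334 + 28603\right) \left(-44231 + \frac{1}{105324}\right) = 10269 \left(- \frac{4658585843}{105324}\right) = - \frac{15946339340589}{35108}$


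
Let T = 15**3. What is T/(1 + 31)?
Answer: 3375/32 ≈ 105.47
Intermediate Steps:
T = 3375
T/(1 + 31) = 3375/(1 + 31) = 3375/32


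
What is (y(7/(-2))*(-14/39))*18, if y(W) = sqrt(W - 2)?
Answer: -42*I*sqrt(22)/13 ≈ -15.154*I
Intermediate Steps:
y(W) = sqrt(-2 + W)
(y(7/(-2))*(-14/39))*18 = (sqrt(-2 + 7/(-2))*(-14/39))*18 = (sqrt(-2 + 7*(-1/2))*(-14*1/39))*18 = (sqrt(-2 - 7/2)*(-14/39))*18 = (sqrt(-11/2)*(-14/39))*18 = ((I*sqrt(22)/2)*(-14/39))*18 = -7*I*sqrt(22)/39*18 = -42*I*sqrt(22)/13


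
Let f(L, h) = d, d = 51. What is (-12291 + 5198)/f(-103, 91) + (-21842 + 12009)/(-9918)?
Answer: -23282297/168606 ≈ -138.09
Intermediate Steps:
f(L, h) = 51
(-12291 + 5198)/f(-103, 91) + (-21842 + 12009)/(-9918) = (-12291 + 5198)/51 + (-21842 + 12009)/(-9918) = -7093*1/51 - 9833*(-1/9918) = -7093/51 + 9833/9918 = -23282297/168606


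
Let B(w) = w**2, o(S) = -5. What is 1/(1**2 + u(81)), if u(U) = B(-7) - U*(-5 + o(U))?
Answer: 1/860 ≈ 0.0011628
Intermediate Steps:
u(U) = 49 + 10*U (u(U) = (-7)**2 - U*(-5 - 5) = 49 - U*(-10) = 49 - (-10)*U = 49 + 10*U)
1/(1**2 + u(81)) = 1/(1**2 + (49 + 10*81)) = 1/(1 + (49 + 810)) = 1/(1 + 859) = 1/860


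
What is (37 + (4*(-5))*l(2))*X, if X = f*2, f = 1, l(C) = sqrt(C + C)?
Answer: -6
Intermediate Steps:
l(C) = sqrt(2)*sqrt(C) (l(C) = sqrt(2*C) = sqrt(2)*sqrt(C))
X = 2 (X = 1*2 = 2)
(37 + (4*(-5))*l(2))*X = (37 + (4*(-5))*(sqrt(2)*sqrt(2)))*2 = (37 - 20*2)*2 = (37 - 40)*2 = -3*2 = -6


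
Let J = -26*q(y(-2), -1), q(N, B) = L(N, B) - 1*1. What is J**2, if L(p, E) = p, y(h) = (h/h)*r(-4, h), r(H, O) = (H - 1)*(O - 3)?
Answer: 389376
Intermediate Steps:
r(H, O) = (-1 + H)*(-3 + O)
y(h) = 15 - 5*h (y(h) = (h/h)*(3 - h - 3*(-4) - 4*h) = 1*(3 - h + 12 - 4*h) = 1*(15 - 5*h) = 15 - 5*h)
q(N, B) = -1 + N (q(N, B) = N - 1*1 = N - 1 = -1 + N)
J = -624 (J = -26*(-1 + (15 - 5*(-2))) = -26*(-1 + (15 + 10)) = -26*(-1 + 25) = -26*24 = -624)
J**2 = (-624)**2 = 389376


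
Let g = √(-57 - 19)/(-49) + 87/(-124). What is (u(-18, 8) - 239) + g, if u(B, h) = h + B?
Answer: -30963/124 - 2*I*√19/49 ≈ -249.7 - 0.17791*I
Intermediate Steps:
g = -87/124 - 2*I*√19/49 (g = √(-76)*(-1/49) + 87*(-1/124) = (2*I*√19)*(-1/49) - 87/124 = -2*I*√19/49 - 87/124 = -87/124 - 2*I*√19/49 ≈ -0.70161 - 0.17791*I)
u(B, h) = B + h
(u(-18, 8) - 239) + g = ((-18 + 8) - 239) + (-87/124 - 2*I*√19/49) = (-10 - 239) + (-87/124 - 2*I*√19/49) = -249 + (-87/124 - 2*I*√19/49) = -30963/124 - 2*I*√19/49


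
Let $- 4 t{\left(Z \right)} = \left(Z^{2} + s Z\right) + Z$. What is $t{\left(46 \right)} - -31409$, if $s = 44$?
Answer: $\frac{60725}{2} \approx 30363.0$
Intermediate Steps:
$t{\left(Z \right)} = - \frac{45 Z}{4} - \frac{Z^{2}}{4}$ ($t{\left(Z \right)} = - \frac{\left(Z^{2} + 44 Z\right) + Z}{4} = - \frac{Z^{2} + 45 Z}{4} = - \frac{45 Z}{4} - \frac{Z^{2}}{4}$)
$t{\left(46 \right)} - -31409 = \left(- \frac{1}{4}\right) 46 \left(45 + 46\right) - -31409 = \left(- \frac{1}{4}\right) 46 \cdot 91 + 31409 = - \frac{2093}{2} + 31409 = \frac{60725}{2}$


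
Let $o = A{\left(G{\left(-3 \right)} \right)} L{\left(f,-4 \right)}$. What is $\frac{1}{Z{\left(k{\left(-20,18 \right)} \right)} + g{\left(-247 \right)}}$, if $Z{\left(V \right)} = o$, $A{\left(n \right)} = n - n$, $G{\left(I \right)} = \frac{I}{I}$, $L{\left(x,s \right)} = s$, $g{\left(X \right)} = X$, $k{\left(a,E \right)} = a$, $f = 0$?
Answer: $- \frac{1}{247} \approx -0.0040486$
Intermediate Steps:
$G{\left(I \right)} = 1$
$A{\left(n \right)} = 0$
$o = 0$ ($o = 0 \left(-4\right) = 0$)
$Z{\left(V \right)} = 0$
$\frac{1}{Z{\left(k{\left(-20,18 \right)} \right)} + g{\left(-247 \right)}} = \frac{1}{0 - 247} = \frac{1}{-247} = - \frac{1}{247}$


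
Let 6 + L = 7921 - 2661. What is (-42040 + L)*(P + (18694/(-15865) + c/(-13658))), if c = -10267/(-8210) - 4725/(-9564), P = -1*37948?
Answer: 79172361602687325144933/56713787898116 ≈ 1.3960e+9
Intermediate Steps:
P = -37948
c = 22830973/13086740 (c = -10267*(-1/8210) - 4725*(-1/9564) = 10267/8210 + 1575/3188 = 22830973/13086740 ≈ 1.7446)
L = 5254 (L = -6 + (7921 - 2661) = -6 + 5260 = 5254)
(-42040 + L)*(P + (18694/(-15865) + c/(-13658))) = (-42040 + 5254)*(-37948 + (18694/(-15865) + (22830973/13086740)/(-13658))) = -36786*(-37948 + (18694*(-1/15865) + (22830973/13086740)*(-1/13658))) = -36786*(-37948 + (-18694/15865 - 22830973/178738694920)) = -36786*(-37948 - 133668135048845/113427575796232) = -36786*(-4304483314450460781/113427575796232) = 79172361602687325144933/56713787898116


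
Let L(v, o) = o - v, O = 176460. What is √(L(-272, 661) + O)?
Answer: √177393 ≈ 421.18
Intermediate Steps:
√(L(-272, 661) + O) = √((661 - 1*(-272)) + 176460) = √((661 + 272) + 176460) = √(933 + 176460) = √177393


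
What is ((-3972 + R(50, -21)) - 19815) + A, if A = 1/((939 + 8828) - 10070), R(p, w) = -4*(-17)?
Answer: -7186858/303 ≈ -23719.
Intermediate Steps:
R(p, w) = 68
A = -1/303 (A = 1/(9767 - 10070) = 1/(-303) = -1/303 ≈ -0.0033003)
((-3972 + R(50, -21)) - 19815) + A = ((-3972 + 68) - 19815) - 1/303 = (-3904 - 19815) - 1/303 = -23719 - 1/303 = -7186858/303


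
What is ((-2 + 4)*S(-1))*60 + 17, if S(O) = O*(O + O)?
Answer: 257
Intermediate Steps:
S(O) = 2*O² (S(O) = O*(2*O) = 2*O²)
((-2 + 4)*S(-1))*60 + 17 = ((-2 + 4)*(2*(-1)²))*60 + 17 = (2*(2*1))*60 + 17 = (2*2)*60 + 17 = 4*60 + 17 = 240 + 17 = 257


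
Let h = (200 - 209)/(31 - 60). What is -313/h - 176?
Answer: -10661/9 ≈ -1184.6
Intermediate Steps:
h = 9/29 (h = -9/(-29) = -9*(-1/29) = 9/29 ≈ 0.31034)
-313/h - 176 = -313/9/29 - 176 = -313*29/9 - 176 = -9077/9 - 176 = -10661/9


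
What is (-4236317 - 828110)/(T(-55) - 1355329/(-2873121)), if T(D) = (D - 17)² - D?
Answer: -14550711566667/15053636248 ≈ -966.59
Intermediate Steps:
T(D) = (-17 + D)² - D
(-4236317 - 828110)/(T(-55) - 1355329/(-2873121)) = (-4236317 - 828110)/(((-17 - 55)² - 1*(-55)) - 1355329/(-2873121)) = -5064427/(((-72)² + 55) - 1355329*(-1/2873121)) = -5064427/((5184 + 55) + 1355329/2873121) = -5064427/(5239 + 1355329/2873121) = -5064427/15053636248/2873121 = -5064427*2873121/15053636248 = -14550711566667/15053636248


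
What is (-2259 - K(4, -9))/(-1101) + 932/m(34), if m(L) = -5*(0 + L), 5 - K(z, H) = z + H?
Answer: -320201/93585 ≈ -3.4215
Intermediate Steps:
K(z, H) = 5 - H - z (K(z, H) = 5 - (z + H) = 5 - (H + z) = 5 + (-H - z) = 5 - H - z)
m(L) = -5*L
(-2259 - K(4, -9))/(-1101) + 932/m(34) = (-2259 - (5 - 1*(-9) - 1*4))/(-1101) + 932/((-5*34)) = (-2259 - (5 + 9 - 4))*(-1/1101) + 932/(-170) = (-2259 - 1*10)*(-1/1101) + 932*(-1/170) = (-2259 - 10)*(-1/1101) - 466/85 = -2269*(-1/1101) - 466/85 = 2269/1101 - 466/85 = -320201/93585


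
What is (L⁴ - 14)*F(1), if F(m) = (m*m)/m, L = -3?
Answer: 67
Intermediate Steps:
F(m) = m (F(m) = m²/m = m)
(L⁴ - 14)*F(1) = ((-3)⁴ - 14)*1 = (81 - 14)*1 = 67*1 = 67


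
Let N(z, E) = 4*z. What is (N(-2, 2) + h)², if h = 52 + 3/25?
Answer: 1216609/625 ≈ 1946.6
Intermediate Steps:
h = 1303/25 (h = 52 + 3*(1/25) = 52 + 3/25 = 1303/25 ≈ 52.120)
(N(-2, 2) + h)² = (4*(-2) + 1303/25)² = (-8 + 1303/25)² = (1103/25)² = 1216609/625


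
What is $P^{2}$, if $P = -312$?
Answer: $97344$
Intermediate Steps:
$P^{2} = \left(-312\right)^{2} = 97344$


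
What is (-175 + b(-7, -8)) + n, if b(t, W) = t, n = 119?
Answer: -63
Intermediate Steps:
(-175 + b(-7, -8)) + n = (-175 - 7) + 119 = -182 + 119 = -63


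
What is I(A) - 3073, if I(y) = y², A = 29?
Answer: -2232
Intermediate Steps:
I(A) - 3073 = 29² - 3073 = 841 - 3073 = -2232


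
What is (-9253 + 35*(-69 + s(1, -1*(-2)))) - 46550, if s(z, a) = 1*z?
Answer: -58183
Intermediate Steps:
s(z, a) = z
(-9253 + 35*(-69 + s(1, -1*(-2)))) - 46550 = (-9253 + 35*(-69 + 1)) - 46550 = (-9253 + 35*(-68)) - 46550 = (-9253 - 2380) - 46550 = -11633 - 46550 = -58183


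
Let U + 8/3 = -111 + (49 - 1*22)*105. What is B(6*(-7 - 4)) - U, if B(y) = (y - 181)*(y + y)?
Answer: 89648/3 ≈ 29883.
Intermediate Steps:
B(y) = 2*y*(-181 + y) (B(y) = (-181 + y)*(2*y) = 2*y*(-181 + y))
U = 8164/3 (U = -8/3 + (-111 + (49 - 1*22)*105) = -8/3 + (-111 + (49 - 22)*105) = -8/3 + (-111 + 27*105) = -8/3 + (-111 + 2835) = -8/3 + 2724 = 8164/3 ≈ 2721.3)
B(6*(-7 - 4)) - U = 2*(6*(-7 - 4))*(-181 + 6*(-7 - 4)) - 1*8164/3 = 2*(6*(-11))*(-181 + 6*(-11)) - 8164/3 = 2*(-66)*(-181 - 66) - 8164/3 = 2*(-66)*(-247) - 8164/3 = 32604 - 8164/3 = 89648/3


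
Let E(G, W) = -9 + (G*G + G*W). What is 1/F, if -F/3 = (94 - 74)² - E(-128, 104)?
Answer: 1/7989 ≈ 0.00012517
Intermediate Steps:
E(G, W) = -9 + G² + G*W (E(G, W) = -9 + (G² + G*W) = -9 + G² + G*W)
F = 7989 (F = -3*((94 - 74)² - (-9 + (-128)² - 128*104)) = -3*(20² - (-9 + 16384 - 13312)) = -3*(400 - 1*3063) = -3*(400 - 3063) = -3*(-2663) = 7989)
1/F = 1/7989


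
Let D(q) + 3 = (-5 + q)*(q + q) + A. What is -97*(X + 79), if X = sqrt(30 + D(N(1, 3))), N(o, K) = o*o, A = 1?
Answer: -7663 - 194*sqrt(5) ≈ -8096.8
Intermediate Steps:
N(o, K) = o**2
D(q) = -2 + 2*q*(-5 + q) (D(q) = -3 + ((-5 + q)*(q + q) + 1) = -3 + ((-5 + q)*(2*q) + 1) = -3 + (2*q*(-5 + q) + 1) = -3 + (1 + 2*q*(-5 + q)) = -2 + 2*q*(-5 + q))
X = 2*sqrt(5) (X = sqrt(30 + (-2 - 10*1**2 + 2*(1**2)**2)) = sqrt(30 + (-2 - 10*1 + 2*1**2)) = sqrt(30 + (-2 - 10 + 2*1)) = sqrt(30 + (-2 - 10 + 2)) = sqrt(30 - 10) = sqrt(20) = 2*sqrt(5) ≈ 4.4721)
-97*(X + 79) = -97*(2*sqrt(5) + 79) = -97*(79 + 2*sqrt(5)) = -7663 - 194*sqrt(5)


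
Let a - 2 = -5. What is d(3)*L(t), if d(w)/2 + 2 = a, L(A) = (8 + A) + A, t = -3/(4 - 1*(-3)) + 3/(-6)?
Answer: -430/7 ≈ -61.429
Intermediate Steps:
t = -13/14 (t = -3/(4 + 3) + 3*(-1/6) = -3/7 - 1/2 = -13/14 ≈ -0.92857)
L(A) = 8 + 2*A
a = -3 (a = 2 - 5 = -3)
d(w) = -10 (d(w) = -4 + 2*(-3) = -4 - 6 = -10)
d(3)*L(t) = -10*(8 + 2*(-13/14)) = -10*(8 - 13/7) = -10*43/7 = -430/7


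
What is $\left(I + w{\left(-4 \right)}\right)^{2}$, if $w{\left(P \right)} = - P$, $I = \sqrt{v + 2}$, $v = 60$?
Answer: $\left(4 + \sqrt{62}\right)^{2} \approx 140.99$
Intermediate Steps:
$I = \sqrt{62}$ ($I = \sqrt{60 + 2} = \sqrt{62} \approx 7.874$)
$\left(I + w{\left(-4 \right)}\right)^{2} = \left(\sqrt{62} - -4\right)^{2} = \left(\sqrt{62} + 4\right)^{2} = \left(4 + \sqrt{62}\right)^{2}$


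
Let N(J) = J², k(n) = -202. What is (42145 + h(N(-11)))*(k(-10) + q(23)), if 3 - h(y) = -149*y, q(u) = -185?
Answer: -23288499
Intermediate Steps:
h(y) = 3 + 149*y (h(y) = 3 - (-149)*y = 3 + 149*y)
(42145 + h(N(-11)))*(k(-10) + q(23)) = (42145 + (3 + 149*(-11)²))*(-202 - 185) = (42145 + (3 + 149*121))*(-387) = (42145 + (3 + 18029))*(-387) = (42145 + 18032)*(-387) = 60177*(-387) = -23288499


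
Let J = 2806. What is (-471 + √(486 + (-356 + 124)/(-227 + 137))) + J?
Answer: 2335 + √109930/15 ≈ 2357.1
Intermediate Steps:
(-471 + √(486 + (-356 + 124)/(-227 + 137))) + J = (-471 + √(486 + (-356 + 124)/(-227 + 137))) + 2806 = (-471 + √(486 - 232/(-90))) + 2806 = (-471 + √(486 - 232*(-1/90))) + 2806 = (-471 + √(486 + 116/45)) + 2806 = (-471 + √(21986/45)) + 2806 = (-471 + √109930/15) + 2806 = 2335 + √109930/15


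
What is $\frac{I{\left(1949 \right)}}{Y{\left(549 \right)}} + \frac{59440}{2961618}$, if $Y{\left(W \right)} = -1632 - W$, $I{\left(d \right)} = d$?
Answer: $- \frac{313475269}{358849381} \approx -0.87356$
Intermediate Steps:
$\frac{I{\left(1949 \right)}}{Y{\left(549 \right)}} + \frac{59440}{2961618} = \frac{1949}{-1632 - 549} + \frac{59440}{2961618} = \frac{1949}{-1632 - 549} + 59440 \cdot \frac{1}{2961618} = \frac{1949}{-2181} + \frac{29720}{1480809} = 1949 \left(- \frac{1}{2181}\right) + \frac{29720}{1480809} = - \frac{1949}{2181} + \frac{29720}{1480809} = - \frac{313475269}{358849381}$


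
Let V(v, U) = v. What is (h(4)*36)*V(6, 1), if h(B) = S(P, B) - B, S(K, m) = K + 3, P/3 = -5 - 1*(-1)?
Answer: -2808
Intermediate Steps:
P = -12 (P = 3*(-5 - 1*(-1)) = 3*(-5 + 1) = 3*(-4) = -12)
S(K, m) = 3 + K
h(B) = -9 - B (h(B) = (3 - 12) - B = -9 - B)
(h(4)*36)*V(6, 1) = ((-9 - 1*4)*36)*6 = ((-9 - 4)*36)*6 = -13*36*6 = -468*6 = -2808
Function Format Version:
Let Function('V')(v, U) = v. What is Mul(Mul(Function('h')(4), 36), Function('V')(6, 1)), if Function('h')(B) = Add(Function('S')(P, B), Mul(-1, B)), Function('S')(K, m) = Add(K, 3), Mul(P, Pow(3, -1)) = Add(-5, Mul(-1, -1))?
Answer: -2808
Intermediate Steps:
P = -12 (P = Mul(3, Add(-5, Mul(-1, -1))) = Mul(3, Add(-5, 1)) = Mul(3, -4) = -12)
Function('S')(K, m) = Add(3, K)
Function('h')(B) = Add(-9, Mul(-1, B)) (Function('h')(B) = Add(Add(3, -12), Mul(-1, B)) = Add(-9, Mul(-1, B)))
Mul(Mul(Function('h')(4), 36), Function('V')(6, 1)) = Mul(Mul(Add(-9, Mul(-1, 4)), 36), 6) = Mul(Mul(Add(-9, -4), 36), 6) = Mul(Mul(-13, 36), 6) = Mul(-468, 6) = -2808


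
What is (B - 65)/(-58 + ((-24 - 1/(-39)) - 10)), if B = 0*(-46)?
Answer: 2535/3587 ≈ 0.70672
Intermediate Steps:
B = 0
(B - 65)/(-58 + ((-24 - 1/(-39)) - 10)) = (0 - 65)/(-58 + ((-24 - 1/(-39)) - 10)) = -65/(-58 + ((-24 - 1*(-1/39)) - 10)) = -65/(-58 + ((-24 + 1/39) - 10)) = -65/(-58 + (-935/39 - 10)) = -65/(-58 - 1325/39) = -65/(-3587/39) = -65*(-39/3587) = 2535/3587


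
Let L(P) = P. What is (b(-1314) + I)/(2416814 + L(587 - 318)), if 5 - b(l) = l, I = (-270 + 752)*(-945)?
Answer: -454171/2417083 ≈ -0.18790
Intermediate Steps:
I = -455490 (I = 482*(-945) = -455490)
b(l) = 5 - l
(b(-1314) + I)/(2416814 + L(587 - 318)) = ((5 - 1*(-1314)) - 455490)/(2416814 + (587 - 318)) = ((5 + 1314) - 455490)/(2416814 + 269) = (1319 - 455490)/2417083 = -454171*1/2417083 = -454171/2417083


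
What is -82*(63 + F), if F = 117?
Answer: -14760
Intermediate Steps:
-82*(63 + F) = -82*(63 + 117) = -82*180 = -14760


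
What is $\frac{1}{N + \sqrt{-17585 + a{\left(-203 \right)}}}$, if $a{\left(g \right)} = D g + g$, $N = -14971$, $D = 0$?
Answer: $- \frac{14971}{224148629} - \frac{2 i \sqrt{4447}}{224148629} \approx -6.679 \cdot 10^{-5} - 5.9501 \cdot 10^{-7} i$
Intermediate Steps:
$a{\left(g \right)} = g$ ($a{\left(g \right)} = 0 g + g = 0 + g = g$)
$\frac{1}{N + \sqrt{-17585 + a{\left(-203 \right)}}} = \frac{1}{-14971 + \sqrt{-17585 - 203}} = \frac{1}{-14971 + \sqrt{-17788}} = \frac{1}{-14971 + 2 i \sqrt{4447}}$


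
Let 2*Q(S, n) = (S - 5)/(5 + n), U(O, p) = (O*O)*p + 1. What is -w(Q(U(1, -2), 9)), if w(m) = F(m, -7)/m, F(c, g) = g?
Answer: -98/3 ≈ -32.667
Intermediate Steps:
U(O, p) = 1 + p*O**2 (U(O, p) = O**2*p + 1 = p*O**2 + 1 = 1 + p*O**2)
Q(S, n) = (-5 + S)/(2*(5 + n)) (Q(S, n) = ((S - 5)/(5 + n))/2 = ((-5 + S)/(5 + n))/2 = (-5 + S)/(2*(5 + n)))
w(m) = -7/m
-w(Q(U(1, -2), 9)) = -(-7)/((-5 + (1 - 2*1**2))/(2*(5 + 9))) = -(-7)/((1/2)*(-5 + (1 - 2*1))/14) = -(-7)/((1/2)*(1/14)*(-5 + (1 - 2))) = -(-7)/((1/2)*(1/14)*(-5 - 1)) = -(-7)/((1/2)*(1/14)*(-6)) = -(-7)/(-3/14) = -(-7)*(-14)/3 = -1*98/3 = -98/3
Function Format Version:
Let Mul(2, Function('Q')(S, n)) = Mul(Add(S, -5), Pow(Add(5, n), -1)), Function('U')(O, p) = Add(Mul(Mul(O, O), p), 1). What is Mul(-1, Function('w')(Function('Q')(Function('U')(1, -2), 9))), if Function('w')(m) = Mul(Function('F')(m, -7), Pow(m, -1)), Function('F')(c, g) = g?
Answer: Rational(-98, 3) ≈ -32.667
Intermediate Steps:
Function('U')(O, p) = Add(1, Mul(p, Pow(O, 2))) (Function('U')(O, p) = Add(Mul(Pow(O, 2), p), 1) = Add(Mul(p, Pow(O, 2)), 1) = Add(1, Mul(p, Pow(O, 2))))
Function('Q')(S, n) = Mul(Rational(1, 2), Pow(Add(5, n), -1), Add(-5, S)) (Function('Q')(S, n) = Mul(Rational(1, 2), Mul(Add(S, -5), Pow(Add(5, n), -1))) = Mul(Rational(1, 2), Mul(Add(-5, S), Pow(Add(5, n), -1))) = Mul(Rational(1, 2), Mul(Pow(Add(5, n), -1), Add(-5, S))) = Mul(Rational(1, 2), Pow(Add(5, n), -1), Add(-5, S)))
Function('w')(m) = Mul(-7, Pow(m, -1))
Mul(-1, Function('w')(Function('Q')(Function('U')(1, -2), 9))) = Mul(-1, Mul(-7, Pow(Mul(Rational(1, 2), Pow(Add(5, 9), -1), Add(-5, Add(1, Mul(-2, Pow(1, 2))))), -1))) = Mul(-1, Mul(-7, Pow(Mul(Rational(1, 2), Pow(14, -1), Add(-5, Add(1, Mul(-2, 1)))), -1))) = Mul(-1, Mul(-7, Pow(Mul(Rational(1, 2), Rational(1, 14), Add(-5, Add(1, -2))), -1))) = Mul(-1, Mul(-7, Pow(Mul(Rational(1, 2), Rational(1, 14), Add(-5, -1)), -1))) = Mul(-1, Mul(-7, Pow(Mul(Rational(1, 2), Rational(1, 14), -6), -1))) = Mul(-1, Mul(-7, Pow(Rational(-3, 14), -1))) = Mul(-1, Mul(-7, Rational(-14, 3))) = Mul(-1, Rational(98, 3)) = Rational(-98, 3)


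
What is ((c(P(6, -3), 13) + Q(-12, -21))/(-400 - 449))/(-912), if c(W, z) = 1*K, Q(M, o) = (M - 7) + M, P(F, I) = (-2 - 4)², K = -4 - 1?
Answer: -1/21508 ≈ -4.6494e-5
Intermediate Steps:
K = -5
P(F, I) = 36 (P(F, I) = (-6)² = 36)
Q(M, o) = -7 + 2*M (Q(M, o) = (-7 + M) + M = -7 + 2*M)
c(W, z) = -5 (c(W, z) = 1*(-5) = -5)
((c(P(6, -3), 13) + Q(-12, -21))/(-400 - 449))/(-912) = ((-5 + (-7 + 2*(-12)))/(-400 - 449))/(-912) = ((-5 + (-7 - 24))/(-849))*(-1/912) = ((-5 - 31)*(-1/849))*(-1/912) = -36*(-1/849)*(-1/912) = (12/283)*(-1/912) = -1/21508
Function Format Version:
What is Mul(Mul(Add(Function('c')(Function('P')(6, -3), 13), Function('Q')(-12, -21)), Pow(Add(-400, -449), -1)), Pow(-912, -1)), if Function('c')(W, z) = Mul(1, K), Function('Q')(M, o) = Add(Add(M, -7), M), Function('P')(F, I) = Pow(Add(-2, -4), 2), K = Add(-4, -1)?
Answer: Rational(-1, 21508) ≈ -4.6494e-5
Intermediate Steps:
K = -5
Function('P')(F, I) = 36 (Function('P')(F, I) = Pow(-6, 2) = 36)
Function('Q')(M, o) = Add(-7, Mul(2, M)) (Function('Q')(M, o) = Add(Add(-7, M), M) = Add(-7, Mul(2, M)))
Function('c')(W, z) = -5 (Function('c')(W, z) = Mul(1, -5) = -5)
Mul(Mul(Add(Function('c')(Function('P')(6, -3), 13), Function('Q')(-12, -21)), Pow(Add(-400, -449), -1)), Pow(-912, -1)) = Mul(Mul(Add(-5, Add(-7, Mul(2, -12))), Pow(Add(-400, -449), -1)), Pow(-912, -1)) = Mul(Mul(Add(-5, Add(-7, -24)), Pow(-849, -1)), Rational(-1, 912)) = Mul(Mul(Add(-5, -31), Rational(-1, 849)), Rational(-1, 912)) = Mul(Mul(-36, Rational(-1, 849)), Rational(-1, 912)) = Mul(Rational(12, 283), Rational(-1, 912)) = Rational(-1, 21508)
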